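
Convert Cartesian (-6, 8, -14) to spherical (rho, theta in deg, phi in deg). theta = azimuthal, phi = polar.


rho = sqrt((-6)^2 + 8^2 + (-14)^2) = 17.2047
theta = atan2(8, -6) = 126.8699 deg
phi = acos(-14/17.2047) = 144.4623 deg

rho = 17.2047, theta = 126.8699 deg, phi = 144.4623 deg


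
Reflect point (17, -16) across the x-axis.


Reflection across x-axis: (x, y) -> (x, -y)
(17, -16) -> (17, 16)

(17, 16)


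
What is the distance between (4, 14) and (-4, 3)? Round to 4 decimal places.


d = sqrt((-4-4)^2 + (3-14)^2) = 13.6015

13.6015


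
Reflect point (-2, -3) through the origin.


Reflection through origin: (x, y) -> (-x, -y)
(-2, -3) -> (2, 3)

(2, 3)


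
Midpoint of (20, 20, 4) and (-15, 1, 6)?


Midpoint = ((20+-15)/2, (20+1)/2, (4+6)/2) = (2.5, 10.5, 5)

(2.5, 10.5, 5)


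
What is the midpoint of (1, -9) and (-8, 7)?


Midpoint = ((1+-8)/2, (-9+7)/2) = (-3.5, -1)

(-3.5, -1)


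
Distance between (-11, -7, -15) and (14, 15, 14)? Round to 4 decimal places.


d = sqrt((14--11)^2 + (15--7)^2 + (14--15)^2) = 44.1588

44.1588


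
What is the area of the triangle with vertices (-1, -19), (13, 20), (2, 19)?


Area = |x1(y2-y3) + x2(y3-y1) + x3(y1-y2)| / 2
= |-1*(20-19) + 13*(19--19) + 2*(-19-20)| / 2
= 207.5

207.5


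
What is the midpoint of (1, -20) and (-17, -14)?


Midpoint = ((1+-17)/2, (-20+-14)/2) = (-8, -17)

(-8, -17)


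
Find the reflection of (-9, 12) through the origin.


Reflection through origin: (x, y) -> (-x, -y)
(-9, 12) -> (9, -12)

(9, -12)


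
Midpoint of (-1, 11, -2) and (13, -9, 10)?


Midpoint = ((-1+13)/2, (11+-9)/2, (-2+10)/2) = (6, 1, 4)

(6, 1, 4)


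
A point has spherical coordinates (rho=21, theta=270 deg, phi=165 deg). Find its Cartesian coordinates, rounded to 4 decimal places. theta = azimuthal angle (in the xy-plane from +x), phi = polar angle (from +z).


x = 21 * sin(165) * cos(270) = 0
y = 21 * sin(165) * sin(270) = -5.4352
z = 21 * cos(165) = -20.2844

(0, -5.4352, -20.2844)


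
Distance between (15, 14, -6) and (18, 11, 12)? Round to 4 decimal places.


d = sqrt((18-15)^2 + (11-14)^2 + (12--6)^2) = 18.4932

18.4932


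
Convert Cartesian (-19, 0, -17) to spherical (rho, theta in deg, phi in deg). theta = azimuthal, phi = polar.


rho = sqrt((-19)^2 + 0^2 + (-17)^2) = 25.4951
theta = atan2(0, -19) = 180 deg
phi = acos(-17/25.4951) = 131.8202 deg

rho = 25.4951, theta = 180 deg, phi = 131.8202 deg


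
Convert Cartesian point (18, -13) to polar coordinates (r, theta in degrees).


r = sqrt(18^2 + (-13)^2) = 22.2036
theta = atan2(-13, 18) = 324.1623 degrees

r = 22.2036, theta = 324.1623 degrees


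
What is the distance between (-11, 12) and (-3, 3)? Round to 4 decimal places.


d = sqrt((-3--11)^2 + (3-12)^2) = 12.0416

12.0416


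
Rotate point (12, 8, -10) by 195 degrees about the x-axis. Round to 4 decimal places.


x' = 12
y' = 8*cos(195) - -10*sin(195) = -10.3156
z' = 8*sin(195) + -10*cos(195) = 7.5887

(12, -10.3156, 7.5887)


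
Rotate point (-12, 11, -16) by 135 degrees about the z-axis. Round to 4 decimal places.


x' = -12*cos(135) - 11*sin(135) = 0.7071
y' = -12*sin(135) + 11*cos(135) = -16.2635
z' = -16

(0.7071, -16.2635, -16)


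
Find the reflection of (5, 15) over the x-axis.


Reflection across x-axis: (x, y) -> (x, -y)
(5, 15) -> (5, -15)

(5, -15)


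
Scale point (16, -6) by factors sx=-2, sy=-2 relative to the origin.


Scaling: (x*sx, y*sy) = (16*-2, -6*-2) = (-32, 12)

(-32, 12)


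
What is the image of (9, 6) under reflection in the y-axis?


Reflection across y-axis: (x, y) -> (-x, y)
(9, 6) -> (-9, 6)

(-9, 6)


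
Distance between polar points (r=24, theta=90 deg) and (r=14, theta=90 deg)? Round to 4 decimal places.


d = sqrt(r1^2 + r2^2 - 2*r1*r2*cos(t2-t1))
d = sqrt(24^2 + 14^2 - 2*24*14*cos(90-90)) = 10

10


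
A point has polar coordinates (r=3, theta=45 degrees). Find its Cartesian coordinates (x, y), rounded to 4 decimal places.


x = 3 * cos(45) = 2.1213
y = 3 * sin(45) = 2.1213

(2.1213, 2.1213)


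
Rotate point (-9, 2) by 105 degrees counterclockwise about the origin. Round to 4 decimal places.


x' = -9*cos(105) - 2*sin(105) = 0.3975
y' = -9*sin(105) + 2*cos(105) = -9.211

(0.3975, -9.211)


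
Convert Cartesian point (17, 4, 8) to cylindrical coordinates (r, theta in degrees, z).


r = sqrt(17^2 + 4^2) = 17.4642
theta = atan2(4, 17) = 13.2405 deg
z = 8

r = 17.4642, theta = 13.2405 deg, z = 8


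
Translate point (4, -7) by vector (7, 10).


Translation: (x+dx, y+dy) = (4+7, -7+10) = (11, 3)

(11, 3)


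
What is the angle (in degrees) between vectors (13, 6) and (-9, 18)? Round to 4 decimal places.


dot = 13*-9 + 6*18 = -9
|u| = 14.3178, |v| = 20.1246
cos(angle) = -0.0312
angle = 91.7899 degrees

91.7899 degrees


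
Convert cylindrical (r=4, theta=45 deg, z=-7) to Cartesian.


x = 4 * cos(45) = 2.8284
y = 4 * sin(45) = 2.8284
z = -7

(2.8284, 2.8284, -7)


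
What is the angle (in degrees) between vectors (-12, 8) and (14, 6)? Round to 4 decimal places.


dot = -12*14 + 8*6 = -120
|u| = 14.4222, |v| = 15.2315
cos(angle) = -0.5463
angle = 123.1113 degrees

123.1113 degrees


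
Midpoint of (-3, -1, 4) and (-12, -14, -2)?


Midpoint = ((-3+-12)/2, (-1+-14)/2, (4+-2)/2) = (-7.5, -7.5, 1)

(-7.5, -7.5, 1)


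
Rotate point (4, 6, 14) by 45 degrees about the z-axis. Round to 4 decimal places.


x' = 4*cos(45) - 6*sin(45) = -1.4142
y' = 4*sin(45) + 6*cos(45) = 7.0711
z' = 14

(-1.4142, 7.0711, 14)


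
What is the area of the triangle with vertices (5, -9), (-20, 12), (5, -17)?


Area = |x1(y2-y3) + x2(y3-y1) + x3(y1-y2)| / 2
= |5*(12--17) + -20*(-17--9) + 5*(-9-12)| / 2
= 100

100


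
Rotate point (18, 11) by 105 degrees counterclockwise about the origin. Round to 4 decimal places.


x' = 18*cos(105) - 11*sin(105) = -15.2839
y' = 18*sin(105) + 11*cos(105) = 14.5397

(-15.2839, 14.5397)


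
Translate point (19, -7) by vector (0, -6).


Translation: (x+dx, y+dy) = (19+0, -7+-6) = (19, -13)

(19, -13)


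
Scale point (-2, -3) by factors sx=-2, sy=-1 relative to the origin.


Scaling: (x*sx, y*sy) = (-2*-2, -3*-1) = (4, 3)

(4, 3)


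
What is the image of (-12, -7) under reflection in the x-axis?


Reflection across x-axis: (x, y) -> (x, -y)
(-12, -7) -> (-12, 7)

(-12, 7)


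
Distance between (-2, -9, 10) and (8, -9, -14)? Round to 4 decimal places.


d = sqrt((8--2)^2 + (-9--9)^2 + (-14-10)^2) = 26

26


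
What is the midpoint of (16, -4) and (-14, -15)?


Midpoint = ((16+-14)/2, (-4+-15)/2) = (1, -9.5)

(1, -9.5)


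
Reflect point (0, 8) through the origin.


Reflection through origin: (x, y) -> (-x, -y)
(0, 8) -> (0, -8)

(0, -8)


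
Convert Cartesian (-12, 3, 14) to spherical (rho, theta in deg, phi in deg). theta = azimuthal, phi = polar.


rho = sqrt((-12)^2 + 3^2 + 14^2) = 18.6815
theta = atan2(3, -12) = 165.9638 deg
phi = acos(14/18.6815) = 41.4613 deg

rho = 18.6815, theta = 165.9638 deg, phi = 41.4613 deg


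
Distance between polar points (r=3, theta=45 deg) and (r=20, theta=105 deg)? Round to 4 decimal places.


d = sqrt(r1^2 + r2^2 - 2*r1*r2*cos(t2-t1))
d = sqrt(3^2 + 20^2 - 2*3*20*cos(105-45)) = 18.6815

18.6815


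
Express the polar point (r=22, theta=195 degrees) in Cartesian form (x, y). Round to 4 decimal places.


x = 22 * cos(195) = -21.2504
y = 22 * sin(195) = -5.694

(-21.2504, -5.694)


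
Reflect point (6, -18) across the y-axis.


Reflection across y-axis: (x, y) -> (-x, y)
(6, -18) -> (-6, -18)

(-6, -18)


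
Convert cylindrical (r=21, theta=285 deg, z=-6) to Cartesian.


x = 21 * cos(285) = 5.4352
y = 21 * sin(285) = -20.2844
z = -6

(5.4352, -20.2844, -6)


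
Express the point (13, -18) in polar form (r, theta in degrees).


r = sqrt(13^2 + (-18)^2) = 22.2036
theta = atan2(-18, 13) = 305.8377 degrees

r = 22.2036, theta = 305.8377 degrees


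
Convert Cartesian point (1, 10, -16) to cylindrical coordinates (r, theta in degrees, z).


r = sqrt(1^2 + 10^2) = 10.0499
theta = atan2(10, 1) = 84.2894 deg
z = -16

r = 10.0499, theta = 84.2894 deg, z = -16


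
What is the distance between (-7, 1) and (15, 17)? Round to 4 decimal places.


d = sqrt((15--7)^2 + (17-1)^2) = 27.2029

27.2029


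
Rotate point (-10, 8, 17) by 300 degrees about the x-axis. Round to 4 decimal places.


x' = -10
y' = 8*cos(300) - 17*sin(300) = 18.7224
z' = 8*sin(300) + 17*cos(300) = 1.5718

(-10, 18.7224, 1.5718)


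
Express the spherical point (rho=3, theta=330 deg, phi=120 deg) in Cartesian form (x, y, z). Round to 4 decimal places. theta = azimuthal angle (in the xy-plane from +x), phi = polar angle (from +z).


x = 3 * sin(120) * cos(330) = 2.25
y = 3 * sin(120) * sin(330) = -1.299
z = 3 * cos(120) = -1.5

(2.25, -1.299, -1.5)


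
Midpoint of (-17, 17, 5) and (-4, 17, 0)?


Midpoint = ((-17+-4)/2, (17+17)/2, (5+0)/2) = (-10.5, 17, 2.5)

(-10.5, 17, 2.5)


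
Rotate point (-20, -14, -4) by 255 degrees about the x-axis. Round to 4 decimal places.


x' = -20
y' = -14*cos(255) - -4*sin(255) = -0.2402
z' = -14*sin(255) + -4*cos(255) = 14.5582

(-20, -0.2402, 14.5582)


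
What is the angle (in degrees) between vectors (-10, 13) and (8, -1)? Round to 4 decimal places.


dot = -10*8 + 13*-1 = -93
|u| = 16.4012, |v| = 8.0623
cos(angle) = -0.7033
angle = 134.6936 degrees

134.6936 degrees


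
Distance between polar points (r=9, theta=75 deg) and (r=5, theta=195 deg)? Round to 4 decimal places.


d = sqrt(r1^2 + r2^2 - 2*r1*r2*cos(t2-t1))
d = sqrt(9^2 + 5^2 - 2*9*5*cos(195-75)) = 12.2882

12.2882


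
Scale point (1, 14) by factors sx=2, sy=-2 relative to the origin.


Scaling: (x*sx, y*sy) = (1*2, 14*-2) = (2, -28)

(2, -28)


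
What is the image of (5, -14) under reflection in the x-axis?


Reflection across x-axis: (x, y) -> (x, -y)
(5, -14) -> (5, 14)

(5, 14)


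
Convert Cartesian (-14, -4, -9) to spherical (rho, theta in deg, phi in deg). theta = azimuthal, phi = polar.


rho = sqrt((-14)^2 + (-4)^2 + (-9)^2) = 17.1172
theta = atan2(-4, -14) = 195.9454 deg
phi = acos(-9/17.1172) = 121.7211 deg

rho = 17.1172, theta = 195.9454 deg, phi = 121.7211 deg


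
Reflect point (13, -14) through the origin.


Reflection through origin: (x, y) -> (-x, -y)
(13, -14) -> (-13, 14)

(-13, 14)


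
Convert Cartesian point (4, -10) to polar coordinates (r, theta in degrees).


r = sqrt(4^2 + (-10)^2) = 10.7703
theta = atan2(-10, 4) = 291.8014 degrees

r = 10.7703, theta = 291.8014 degrees


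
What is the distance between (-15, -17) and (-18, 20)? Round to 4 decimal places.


d = sqrt((-18--15)^2 + (20--17)^2) = 37.1214

37.1214


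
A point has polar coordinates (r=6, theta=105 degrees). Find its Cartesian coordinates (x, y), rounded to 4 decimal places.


x = 6 * cos(105) = -1.5529
y = 6 * sin(105) = 5.7956

(-1.5529, 5.7956)


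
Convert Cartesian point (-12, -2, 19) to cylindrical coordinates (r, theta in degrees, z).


r = sqrt((-12)^2 + (-2)^2) = 12.1655
theta = atan2(-2, -12) = 189.4623 deg
z = 19

r = 12.1655, theta = 189.4623 deg, z = 19


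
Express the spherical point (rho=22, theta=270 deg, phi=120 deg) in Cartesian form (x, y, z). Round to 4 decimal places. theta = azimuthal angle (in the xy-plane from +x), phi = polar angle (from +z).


x = 22 * sin(120) * cos(270) = 0
y = 22 * sin(120) * sin(270) = -19.0526
z = 22 * cos(120) = -11

(0, -19.0526, -11)


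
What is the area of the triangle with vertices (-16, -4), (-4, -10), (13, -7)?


Area = |x1(y2-y3) + x2(y3-y1) + x3(y1-y2)| / 2
= |-16*(-10--7) + -4*(-7--4) + 13*(-4--10)| / 2
= 69

69


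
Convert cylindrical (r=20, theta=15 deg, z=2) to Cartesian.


x = 20 * cos(15) = 19.3185
y = 20 * sin(15) = 5.1764
z = 2

(19.3185, 5.1764, 2)


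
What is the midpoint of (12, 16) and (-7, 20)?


Midpoint = ((12+-7)/2, (16+20)/2) = (2.5, 18)

(2.5, 18)


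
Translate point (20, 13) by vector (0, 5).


Translation: (x+dx, y+dy) = (20+0, 13+5) = (20, 18)

(20, 18)


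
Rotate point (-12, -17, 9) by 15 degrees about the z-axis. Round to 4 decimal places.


x' = -12*cos(15) - -17*sin(15) = -7.1912
y' = -12*sin(15) + -17*cos(15) = -19.5266
z' = 9

(-7.1912, -19.5266, 9)


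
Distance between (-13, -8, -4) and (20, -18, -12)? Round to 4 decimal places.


d = sqrt((20--13)^2 + (-18--8)^2 + (-12--4)^2) = 35.3977

35.3977


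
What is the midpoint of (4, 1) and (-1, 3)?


Midpoint = ((4+-1)/2, (1+3)/2) = (1.5, 2)

(1.5, 2)


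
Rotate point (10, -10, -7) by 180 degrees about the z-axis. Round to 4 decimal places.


x' = 10*cos(180) - -10*sin(180) = -10
y' = 10*sin(180) + -10*cos(180) = 10
z' = -7

(-10, 10, -7)


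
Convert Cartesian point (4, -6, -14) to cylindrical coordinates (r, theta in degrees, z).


r = sqrt(4^2 + (-6)^2) = 7.2111
theta = atan2(-6, 4) = 303.6901 deg
z = -14

r = 7.2111, theta = 303.6901 deg, z = -14


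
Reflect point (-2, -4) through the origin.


Reflection through origin: (x, y) -> (-x, -y)
(-2, -4) -> (2, 4)

(2, 4)


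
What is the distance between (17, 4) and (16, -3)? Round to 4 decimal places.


d = sqrt((16-17)^2 + (-3-4)^2) = 7.0711

7.0711


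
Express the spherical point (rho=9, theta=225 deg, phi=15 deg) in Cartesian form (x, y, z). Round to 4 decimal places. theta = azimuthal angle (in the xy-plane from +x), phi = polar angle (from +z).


x = 9 * sin(15) * cos(225) = -1.6471
y = 9 * sin(15) * sin(225) = -1.6471
z = 9 * cos(15) = 8.6933

(-1.6471, -1.6471, 8.6933)


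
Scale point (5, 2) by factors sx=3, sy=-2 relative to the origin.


Scaling: (x*sx, y*sy) = (5*3, 2*-2) = (15, -4)

(15, -4)


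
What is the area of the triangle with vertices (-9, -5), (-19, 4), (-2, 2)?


Area = |x1(y2-y3) + x2(y3-y1) + x3(y1-y2)| / 2
= |-9*(4-2) + -19*(2--5) + -2*(-5-4)| / 2
= 66.5

66.5


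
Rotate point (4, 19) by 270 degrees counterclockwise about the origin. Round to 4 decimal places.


x' = 4*cos(270) - 19*sin(270) = 19
y' = 4*sin(270) + 19*cos(270) = -4

(19, -4)


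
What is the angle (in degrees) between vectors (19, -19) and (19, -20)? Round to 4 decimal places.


dot = 19*19 + -19*-20 = 741
|u| = 26.8701, |v| = 27.5862
cos(angle) = 0.9997
angle = 1.4688 degrees

1.4688 degrees


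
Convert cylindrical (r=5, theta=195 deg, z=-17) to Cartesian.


x = 5 * cos(195) = -4.8296
y = 5 * sin(195) = -1.2941
z = -17

(-4.8296, -1.2941, -17)


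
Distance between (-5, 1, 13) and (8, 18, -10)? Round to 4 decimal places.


d = sqrt((8--5)^2 + (18-1)^2 + (-10-13)^2) = 31.4166

31.4166


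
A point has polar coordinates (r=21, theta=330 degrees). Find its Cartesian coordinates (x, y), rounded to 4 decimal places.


x = 21 * cos(330) = 18.1865
y = 21 * sin(330) = -10.5

(18.1865, -10.5)


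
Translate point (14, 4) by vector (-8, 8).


Translation: (x+dx, y+dy) = (14+-8, 4+8) = (6, 12)

(6, 12)


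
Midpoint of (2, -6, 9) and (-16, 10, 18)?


Midpoint = ((2+-16)/2, (-6+10)/2, (9+18)/2) = (-7, 2, 13.5)

(-7, 2, 13.5)


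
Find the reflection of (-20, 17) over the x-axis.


Reflection across x-axis: (x, y) -> (x, -y)
(-20, 17) -> (-20, -17)

(-20, -17)


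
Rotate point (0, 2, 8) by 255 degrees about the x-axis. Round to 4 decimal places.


x' = 0
y' = 2*cos(255) - 8*sin(255) = 7.2098
z' = 2*sin(255) + 8*cos(255) = -4.0024

(0, 7.2098, -4.0024)


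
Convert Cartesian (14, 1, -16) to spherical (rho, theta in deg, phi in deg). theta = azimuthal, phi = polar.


rho = sqrt(14^2 + 1^2 + (-16)^2) = 21.2838
theta = atan2(1, 14) = 4.0856 deg
phi = acos(-16/21.2838) = 138.7418 deg

rho = 21.2838, theta = 4.0856 deg, phi = 138.7418 deg


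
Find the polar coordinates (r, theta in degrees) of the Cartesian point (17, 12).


r = sqrt(17^2 + 12^2) = 20.8087
theta = atan2(12, 17) = 35.2176 degrees

r = 20.8087, theta = 35.2176 degrees


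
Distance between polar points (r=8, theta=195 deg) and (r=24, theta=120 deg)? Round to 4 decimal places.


d = sqrt(r1^2 + r2^2 - 2*r1*r2*cos(t2-t1))
d = sqrt(8^2 + 24^2 - 2*8*24*cos(120-195)) = 23.2511

23.2511


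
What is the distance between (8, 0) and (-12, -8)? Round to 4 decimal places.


d = sqrt((-12-8)^2 + (-8-0)^2) = 21.5407

21.5407


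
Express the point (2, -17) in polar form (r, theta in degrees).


r = sqrt(2^2 + (-17)^2) = 17.1172
theta = atan2(-17, 2) = 276.7098 degrees

r = 17.1172, theta = 276.7098 degrees


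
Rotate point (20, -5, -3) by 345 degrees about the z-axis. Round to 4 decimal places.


x' = 20*cos(345) - -5*sin(345) = 18.0244
y' = 20*sin(345) + -5*cos(345) = -10.006
z' = -3

(18.0244, -10.006, -3)


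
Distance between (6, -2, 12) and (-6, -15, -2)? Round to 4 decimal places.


d = sqrt((-6-6)^2 + (-15--2)^2 + (-2-12)^2) = 22.561

22.561


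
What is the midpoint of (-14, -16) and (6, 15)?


Midpoint = ((-14+6)/2, (-16+15)/2) = (-4, -0.5)

(-4, -0.5)


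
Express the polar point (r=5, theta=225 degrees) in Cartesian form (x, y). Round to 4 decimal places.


x = 5 * cos(225) = -3.5355
y = 5 * sin(225) = -3.5355

(-3.5355, -3.5355)


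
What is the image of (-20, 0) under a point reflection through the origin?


Reflection through origin: (x, y) -> (-x, -y)
(-20, 0) -> (20, 0)

(20, 0)


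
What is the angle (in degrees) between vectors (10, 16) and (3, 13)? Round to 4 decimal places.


dot = 10*3 + 16*13 = 238
|u| = 18.868, |v| = 13.3417
cos(angle) = 0.9455
angle = 19.0108 degrees

19.0108 degrees


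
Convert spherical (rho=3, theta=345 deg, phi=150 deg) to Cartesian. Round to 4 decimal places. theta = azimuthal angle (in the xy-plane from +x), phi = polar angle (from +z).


x = 3 * sin(150) * cos(345) = 1.4489
y = 3 * sin(150) * sin(345) = -0.3882
z = 3 * cos(150) = -2.5981

(1.4489, -0.3882, -2.5981)


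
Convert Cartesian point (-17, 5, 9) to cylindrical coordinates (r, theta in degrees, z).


r = sqrt((-17)^2 + 5^2) = 17.72
theta = atan2(5, -17) = 163.6105 deg
z = 9

r = 17.72, theta = 163.6105 deg, z = 9


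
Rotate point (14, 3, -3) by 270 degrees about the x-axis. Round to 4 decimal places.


x' = 14
y' = 3*cos(270) - -3*sin(270) = -3
z' = 3*sin(270) + -3*cos(270) = -3

(14, -3, -3)


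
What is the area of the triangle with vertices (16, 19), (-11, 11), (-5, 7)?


Area = |x1(y2-y3) + x2(y3-y1) + x3(y1-y2)| / 2
= |16*(11-7) + -11*(7-19) + -5*(19-11)| / 2
= 78

78


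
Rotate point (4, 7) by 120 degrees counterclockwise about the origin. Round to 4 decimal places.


x' = 4*cos(120) - 7*sin(120) = -8.0622
y' = 4*sin(120) + 7*cos(120) = -0.0359

(-8.0622, -0.0359)


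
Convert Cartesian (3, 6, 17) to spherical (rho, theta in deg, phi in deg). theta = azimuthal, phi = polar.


rho = sqrt(3^2 + 6^2 + 17^2) = 18.2757
theta = atan2(6, 3) = 63.4349 deg
phi = acos(17/18.2757) = 21.5342 deg

rho = 18.2757, theta = 63.4349 deg, phi = 21.5342 deg


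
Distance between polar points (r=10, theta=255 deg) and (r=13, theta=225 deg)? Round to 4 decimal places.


d = sqrt(r1^2 + r2^2 - 2*r1*r2*cos(t2-t1))
d = sqrt(10^2 + 13^2 - 2*10*13*cos(225-255)) = 6.6207

6.6207


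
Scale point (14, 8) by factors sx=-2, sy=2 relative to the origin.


Scaling: (x*sx, y*sy) = (14*-2, 8*2) = (-28, 16)

(-28, 16)


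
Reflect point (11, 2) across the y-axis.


Reflection across y-axis: (x, y) -> (-x, y)
(11, 2) -> (-11, 2)

(-11, 2)


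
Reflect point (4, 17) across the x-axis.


Reflection across x-axis: (x, y) -> (x, -y)
(4, 17) -> (4, -17)

(4, -17)


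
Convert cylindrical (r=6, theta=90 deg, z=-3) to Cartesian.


x = 6 * cos(90) = 0
y = 6 * sin(90) = 6
z = -3

(0, 6, -3)


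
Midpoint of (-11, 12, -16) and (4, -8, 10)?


Midpoint = ((-11+4)/2, (12+-8)/2, (-16+10)/2) = (-3.5, 2, -3)

(-3.5, 2, -3)


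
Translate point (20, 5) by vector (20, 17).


Translation: (x+dx, y+dy) = (20+20, 5+17) = (40, 22)

(40, 22)


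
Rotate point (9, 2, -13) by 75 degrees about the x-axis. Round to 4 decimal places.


x' = 9
y' = 2*cos(75) - -13*sin(75) = 13.0747
z' = 2*sin(75) + -13*cos(75) = -1.4328

(9, 13.0747, -1.4328)


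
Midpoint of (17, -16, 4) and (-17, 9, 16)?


Midpoint = ((17+-17)/2, (-16+9)/2, (4+16)/2) = (0, -3.5, 10)

(0, -3.5, 10)


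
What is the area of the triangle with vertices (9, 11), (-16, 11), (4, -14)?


Area = |x1(y2-y3) + x2(y3-y1) + x3(y1-y2)| / 2
= |9*(11--14) + -16*(-14-11) + 4*(11-11)| / 2
= 312.5

312.5


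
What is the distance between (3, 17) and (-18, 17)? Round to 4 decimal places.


d = sqrt((-18-3)^2 + (17-17)^2) = 21

21


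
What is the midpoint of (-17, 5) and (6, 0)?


Midpoint = ((-17+6)/2, (5+0)/2) = (-5.5, 2.5)

(-5.5, 2.5)


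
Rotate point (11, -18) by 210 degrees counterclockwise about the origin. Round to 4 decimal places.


x' = 11*cos(210) - -18*sin(210) = -18.5263
y' = 11*sin(210) + -18*cos(210) = 10.0885

(-18.5263, 10.0885)


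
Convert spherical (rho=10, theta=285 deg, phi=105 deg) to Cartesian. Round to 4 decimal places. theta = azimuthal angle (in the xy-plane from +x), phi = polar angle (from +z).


x = 10 * sin(105) * cos(285) = 2.5
y = 10 * sin(105) * sin(285) = -9.3301
z = 10 * cos(105) = -2.5882

(2.5, -9.3301, -2.5882)


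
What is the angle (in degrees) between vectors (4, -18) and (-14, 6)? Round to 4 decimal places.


dot = 4*-14 + -18*6 = -164
|u| = 18.4391, |v| = 15.2315
cos(angle) = -0.5839
angle = 125.7274 degrees

125.7274 degrees


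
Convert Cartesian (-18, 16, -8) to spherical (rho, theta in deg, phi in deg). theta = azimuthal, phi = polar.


rho = sqrt((-18)^2 + 16^2 + (-8)^2) = 25.3772
theta = atan2(16, -18) = 138.3665 deg
phi = acos(-8/25.3772) = 108.3756 deg

rho = 25.3772, theta = 138.3665 deg, phi = 108.3756 deg


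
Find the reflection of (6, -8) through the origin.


Reflection through origin: (x, y) -> (-x, -y)
(6, -8) -> (-6, 8)

(-6, 8)


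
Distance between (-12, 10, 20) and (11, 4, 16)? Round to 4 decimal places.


d = sqrt((11--12)^2 + (4-10)^2 + (16-20)^2) = 24.1039

24.1039


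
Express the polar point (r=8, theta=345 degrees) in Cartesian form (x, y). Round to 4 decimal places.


x = 8 * cos(345) = 7.7274
y = 8 * sin(345) = -2.0706

(7.7274, -2.0706)


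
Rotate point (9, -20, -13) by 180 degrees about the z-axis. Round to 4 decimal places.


x' = 9*cos(180) - -20*sin(180) = -9
y' = 9*sin(180) + -20*cos(180) = 20
z' = -13

(-9, 20, -13)


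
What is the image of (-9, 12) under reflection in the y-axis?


Reflection across y-axis: (x, y) -> (-x, y)
(-9, 12) -> (9, 12)

(9, 12)


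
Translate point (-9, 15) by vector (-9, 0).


Translation: (x+dx, y+dy) = (-9+-9, 15+0) = (-18, 15)

(-18, 15)


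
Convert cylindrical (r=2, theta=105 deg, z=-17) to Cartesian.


x = 2 * cos(105) = -0.5176
y = 2 * sin(105) = 1.9319
z = -17

(-0.5176, 1.9319, -17)


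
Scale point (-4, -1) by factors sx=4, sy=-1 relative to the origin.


Scaling: (x*sx, y*sy) = (-4*4, -1*-1) = (-16, 1)

(-16, 1)


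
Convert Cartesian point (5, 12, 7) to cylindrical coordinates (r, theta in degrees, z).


r = sqrt(5^2 + 12^2) = 13
theta = atan2(12, 5) = 67.3801 deg
z = 7

r = 13, theta = 67.3801 deg, z = 7


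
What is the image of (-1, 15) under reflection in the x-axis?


Reflection across x-axis: (x, y) -> (x, -y)
(-1, 15) -> (-1, -15)

(-1, -15)


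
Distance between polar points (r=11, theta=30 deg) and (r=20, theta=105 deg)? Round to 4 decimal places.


d = sqrt(r1^2 + r2^2 - 2*r1*r2*cos(t2-t1))
d = sqrt(11^2 + 20^2 - 2*11*20*cos(105-30)) = 20.1772

20.1772


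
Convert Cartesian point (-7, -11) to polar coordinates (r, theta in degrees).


r = sqrt((-7)^2 + (-11)^2) = 13.0384
theta = atan2(-11, -7) = 237.5288 degrees

r = 13.0384, theta = 237.5288 degrees


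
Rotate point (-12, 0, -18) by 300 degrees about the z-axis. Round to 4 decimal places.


x' = -12*cos(300) - 0*sin(300) = -6
y' = -12*sin(300) + 0*cos(300) = 10.3923
z' = -18

(-6, 10.3923, -18)


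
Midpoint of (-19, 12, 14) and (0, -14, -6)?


Midpoint = ((-19+0)/2, (12+-14)/2, (14+-6)/2) = (-9.5, -1, 4)

(-9.5, -1, 4)


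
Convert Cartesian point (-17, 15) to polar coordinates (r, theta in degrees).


r = sqrt((-17)^2 + 15^2) = 22.6716
theta = atan2(15, -17) = 138.5763 degrees

r = 22.6716, theta = 138.5763 degrees


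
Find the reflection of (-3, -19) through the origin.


Reflection through origin: (x, y) -> (-x, -y)
(-3, -19) -> (3, 19)

(3, 19)


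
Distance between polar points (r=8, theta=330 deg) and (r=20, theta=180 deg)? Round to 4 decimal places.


d = sqrt(r1^2 + r2^2 - 2*r1*r2*cos(t2-t1))
d = sqrt(8^2 + 20^2 - 2*8*20*cos(180-330)) = 27.2237

27.2237


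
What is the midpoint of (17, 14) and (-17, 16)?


Midpoint = ((17+-17)/2, (14+16)/2) = (0, 15)

(0, 15)


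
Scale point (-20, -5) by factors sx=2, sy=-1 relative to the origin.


Scaling: (x*sx, y*sy) = (-20*2, -5*-1) = (-40, 5)

(-40, 5)


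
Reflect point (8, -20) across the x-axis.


Reflection across x-axis: (x, y) -> (x, -y)
(8, -20) -> (8, 20)

(8, 20)


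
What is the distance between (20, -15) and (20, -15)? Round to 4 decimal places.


d = sqrt((20-20)^2 + (-15--15)^2) = 0

0


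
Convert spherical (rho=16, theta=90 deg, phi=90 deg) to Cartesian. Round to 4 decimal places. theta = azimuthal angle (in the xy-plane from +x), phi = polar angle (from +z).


x = 16 * sin(90) * cos(90) = 0
y = 16 * sin(90) * sin(90) = 16
z = 16 * cos(90) = 0

(0, 16, 0)


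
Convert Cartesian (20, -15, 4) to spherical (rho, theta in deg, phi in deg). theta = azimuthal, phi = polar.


rho = sqrt(20^2 + (-15)^2 + 4^2) = 25.318
theta = atan2(-15, 20) = 323.1301 deg
phi = acos(4/25.318) = 80.9097 deg

rho = 25.318, theta = 323.1301 deg, phi = 80.9097 deg


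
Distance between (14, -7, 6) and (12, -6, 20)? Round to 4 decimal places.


d = sqrt((12-14)^2 + (-6--7)^2 + (20-6)^2) = 14.1774

14.1774


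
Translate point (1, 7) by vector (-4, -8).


Translation: (x+dx, y+dy) = (1+-4, 7+-8) = (-3, -1)

(-3, -1)


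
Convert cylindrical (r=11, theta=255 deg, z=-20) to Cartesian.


x = 11 * cos(255) = -2.847
y = 11 * sin(255) = -10.6252
z = -20

(-2.847, -10.6252, -20)


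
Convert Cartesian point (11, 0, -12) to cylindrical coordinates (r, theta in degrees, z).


r = sqrt(11^2 + 0^2) = 11
theta = atan2(0, 11) = 0 deg
z = -12

r = 11, theta = 0 deg, z = -12


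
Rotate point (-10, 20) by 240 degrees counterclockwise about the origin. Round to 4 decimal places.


x' = -10*cos(240) - 20*sin(240) = 22.3205
y' = -10*sin(240) + 20*cos(240) = -1.3397

(22.3205, -1.3397)


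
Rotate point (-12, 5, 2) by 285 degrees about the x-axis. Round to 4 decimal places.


x' = -12
y' = 5*cos(285) - 2*sin(285) = 3.2259
z' = 5*sin(285) + 2*cos(285) = -4.312

(-12, 3.2259, -4.312)


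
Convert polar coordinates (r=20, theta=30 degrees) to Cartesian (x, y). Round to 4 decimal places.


x = 20 * cos(30) = 17.3205
y = 20 * sin(30) = 10

(17.3205, 10)


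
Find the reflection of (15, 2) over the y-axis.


Reflection across y-axis: (x, y) -> (-x, y)
(15, 2) -> (-15, 2)

(-15, 2)


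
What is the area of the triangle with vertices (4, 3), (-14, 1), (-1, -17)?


Area = |x1(y2-y3) + x2(y3-y1) + x3(y1-y2)| / 2
= |4*(1--17) + -14*(-17-3) + -1*(3-1)| / 2
= 175

175


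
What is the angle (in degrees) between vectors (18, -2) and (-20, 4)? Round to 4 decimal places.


dot = 18*-20 + -2*4 = -368
|u| = 18.1108, |v| = 20.3961
cos(angle) = -0.9962
angle = 175.0303 degrees

175.0303 degrees


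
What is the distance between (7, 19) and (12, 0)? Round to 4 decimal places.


d = sqrt((12-7)^2 + (0-19)^2) = 19.6469

19.6469


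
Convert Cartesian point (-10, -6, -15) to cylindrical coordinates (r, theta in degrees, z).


r = sqrt((-10)^2 + (-6)^2) = 11.6619
theta = atan2(-6, -10) = 210.9638 deg
z = -15

r = 11.6619, theta = 210.9638 deg, z = -15


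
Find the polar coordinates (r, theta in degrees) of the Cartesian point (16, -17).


r = sqrt(16^2 + (-17)^2) = 23.3452
theta = atan2(-17, 16) = 313.2643 degrees

r = 23.3452, theta = 313.2643 degrees


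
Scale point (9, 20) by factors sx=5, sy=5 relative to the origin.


Scaling: (x*sx, y*sy) = (9*5, 20*5) = (45, 100)

(45, 100)


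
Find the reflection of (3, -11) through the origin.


Reflection through origin: (x, y) -> (-x, -y)
(3, -11) -> (-3, 11)

(-3, 11)


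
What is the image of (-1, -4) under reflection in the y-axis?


Reflection across y-axis: (x, y) -> (-x, y)
(-1, -4) -> (1, -4)

(1, -4)


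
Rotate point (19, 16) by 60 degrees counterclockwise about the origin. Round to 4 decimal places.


x' = 19*cos(60) - 16*sin(60) = -4.3564
y' = 19*sin(60) + 16*cos(60) = 24.4545

(-4.3564, 24.4545)


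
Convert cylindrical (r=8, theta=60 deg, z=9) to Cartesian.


x = 8 * cos(60) = 4
y = 8 * sin(60) = 6.9282
z = 9

(4, 6.9282, 9)


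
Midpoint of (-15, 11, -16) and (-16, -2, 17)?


Midpoint = ((-15+-16)/2, (11+-2)/2, (-16+17)/2) = (-15.5, 4.5, 0.5)

(-15.5, 4.5, 0.5)


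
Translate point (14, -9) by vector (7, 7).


Translation: (x+dx, y+dy) = (14+7, -9+7) = (21, -2)

(21, -2)


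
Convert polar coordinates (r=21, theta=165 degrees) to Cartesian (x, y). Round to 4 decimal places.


x = 21 * cos(165) = -20.2844
y = 21 * sin(165) = 5.4352

(-20.2844, 5.4352)


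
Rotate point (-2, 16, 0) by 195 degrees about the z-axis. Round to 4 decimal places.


x' = -2*cos(195) - 16*sin(195) = 6.073
y' = -2*sin(195) + 16*cos(195) = -14.9372
z' = 0

(6.073, -14.9372, 0)


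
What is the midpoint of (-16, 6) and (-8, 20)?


Midpoint = ((-16+-8)/2, (6+20)/2) = (-12, 13)

(-12, 13)


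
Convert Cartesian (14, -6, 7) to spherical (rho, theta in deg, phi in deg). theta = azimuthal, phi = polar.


rho = sqrt(14^2 + (-6)^2 + 7^2) = 16.7631
theta = atan2(-6, 14) = 336.8014 deg
phi = acos(7/16.7631) = 65.3178 deg

rho = 16.7631, theta = 336.8014 deg, phi = 65.3178 deg


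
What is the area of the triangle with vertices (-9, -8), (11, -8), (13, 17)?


Area = |x1(y2-y3) + x2(y3-y1) + x3(y1-y2)| / 2
= |-9*(-8-17) + 11*(17--8) + 13*(-8--8)| / 2
= 250

250


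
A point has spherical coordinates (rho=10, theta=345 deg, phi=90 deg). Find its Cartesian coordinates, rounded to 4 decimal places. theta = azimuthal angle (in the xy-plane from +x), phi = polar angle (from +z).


x = 10 * sin(90) * cos(345) = 9.6593
y = 10 * sin(90) * sin(345) = -2.5882
z = 10 * cos(90) = 0

(9.6593, -2.5882, 0)


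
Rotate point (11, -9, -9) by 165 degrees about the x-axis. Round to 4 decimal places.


x' = 11
y' = -9*cos(165) - -9*sin(165) = 11.0227
z' = -9*sin(165) + -9*cos(165) = 6.364

(11, 11.0227, 6.364)


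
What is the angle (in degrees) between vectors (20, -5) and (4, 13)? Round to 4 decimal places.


dot = 20*4 + -5*13 = 15
|u| = 20.6155, |v| = 13.6015
cos(angle) = 0.0535
angle = 86.9335 degrees

86.9335 degrees


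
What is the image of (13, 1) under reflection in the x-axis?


Reflection across x-axis: (x, y) -> (x, -y)
(13, 1) -> (13, -1)

(13, -1)


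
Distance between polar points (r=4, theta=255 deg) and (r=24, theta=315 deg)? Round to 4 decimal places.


d = sqrt(r1^2 + r2^2 - 2*r1*r2*cos(t2-t1))
d = sqrt(4^2 + 24^2 - 2*4*24*cos(315-255)) = 22.2711

22.2711


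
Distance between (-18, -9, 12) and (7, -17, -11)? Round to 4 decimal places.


d = sqrt((7--18)^2 + (-17--9)^2 + (-11-12)^2) = 34.8999

34.8999


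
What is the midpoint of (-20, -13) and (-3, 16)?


Midpoint = ((-20+-3)/2, (-13+16)/2) = (-11.5, 1.5)

(-11.5, 1.5)


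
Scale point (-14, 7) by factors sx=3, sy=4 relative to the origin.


Scaling: (x*sx, y*sy) = (-14*3, 7*4) = (-42, 28)

(-42, 28)


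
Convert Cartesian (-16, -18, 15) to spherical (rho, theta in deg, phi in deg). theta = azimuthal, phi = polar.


rho = sqrt((-16)^2 + (-18)^2 + 15^2) = 28.3725
theta = atan2(-18, -16) = 228.3665 deg
phi = acos(15/28.3725) = 58.0837 deg

rho = 28.3725, theta = 228.3665 deg, phi = 58.0837 deg


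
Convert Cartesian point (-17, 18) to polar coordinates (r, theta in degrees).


r = sqrt((-17)^2 + 18^2) = 24.7588
theta = atan2(18, -17) = 133.3634 degrees

r = 24.7588, theta = 133.3634 degrees


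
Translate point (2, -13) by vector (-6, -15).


Translation: (x+dx, y+dy) = (2+-6, -13+-15) = (-4, -28)

(-4, -28)


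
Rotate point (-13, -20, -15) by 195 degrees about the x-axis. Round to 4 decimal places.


x' = -13
y' = -20*cos(195) - -15*sin(195) = 15.4362
z' = -20*sin(195) + -15*cos(195) = 19.6653

(-13, 15.4362, 19.6653)


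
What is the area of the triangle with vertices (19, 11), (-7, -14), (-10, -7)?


Area = |x1(y2-y3) + x2(y3-y1) + x3(y1-y2)| / 2
= |19*(-14--7) + -7*(-7-11) + -10*(11--14)| / 2
= 128.5

128.5


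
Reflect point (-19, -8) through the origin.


Reflection through origin: (x, y) -> (-x, -y)
(-19, -8) -> (19, 8)

(19, 8)


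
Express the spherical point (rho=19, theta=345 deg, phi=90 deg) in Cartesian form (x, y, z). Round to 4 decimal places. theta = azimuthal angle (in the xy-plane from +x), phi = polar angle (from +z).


x = 19 * sin(90) * cos(345) = 18.3526
y = 19 * sin(90) * sin(345) = -4.9176
z = 19 * cos(90) = 0

(18.3526, -4.9176, 0)


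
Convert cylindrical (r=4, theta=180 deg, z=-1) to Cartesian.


x = 4 * cos(180) = -4
y = 4 * sin(180) = 0
z = -1

(-4, 0, -1)


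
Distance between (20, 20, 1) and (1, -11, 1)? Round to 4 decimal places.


d = sqrt((1-20)^2 + (-11-20)^2 + (1-1)^2) = 36.3593

36.3593


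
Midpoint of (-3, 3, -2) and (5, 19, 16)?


Midpoint = ((-3+5)/2, (3+19)/2, (-2+16)/2) = (1, 11, 7)

(1, 11, 7)


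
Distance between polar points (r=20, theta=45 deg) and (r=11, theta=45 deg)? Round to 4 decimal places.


d = sqrt(r1^2 + r2^2 - 2*r1*r2*cos(t2-t1))
d = sqrt(20^2 + 11^2 - 2*20*11*cos(45-45)) = 9

9


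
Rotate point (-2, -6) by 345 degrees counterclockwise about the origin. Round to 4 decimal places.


x' = -2*cos(345) - -6*sin(345) = -3.4848
y' = -2*sin(345) + -6*cos(345) = -5.2779

(-3.4848, -5.2779)


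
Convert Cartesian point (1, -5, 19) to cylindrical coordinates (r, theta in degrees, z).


r = sqrt(1^2 + (-5)^2) = 5.099
theta = atan2(-5, 1) = 281.3099 deg
z = 19

r = 5.099, theta = 281.3099 deg, z = 19


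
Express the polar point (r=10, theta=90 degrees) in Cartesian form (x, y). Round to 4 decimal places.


x = 10 * cos(90) = 0
y = 10 * sin(90) = 10

(0, 10)


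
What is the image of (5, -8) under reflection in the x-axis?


Reflection across x-axis: (x, y) -> (x, -y)
(5, -8) -> (5, 8)

(5, 8)


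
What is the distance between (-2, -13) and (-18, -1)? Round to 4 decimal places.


d = sqrt((-18--2)^2 + (-1--13)^2) = 20

20


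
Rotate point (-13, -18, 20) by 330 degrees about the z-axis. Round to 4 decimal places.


x' = -13*cos(330) - -18*sin(330) = -20.2583
y' = -13*sin(330) + -18*cos(330) = -9.0885
z' = 20

(-20.2583, -9.0885, 20)


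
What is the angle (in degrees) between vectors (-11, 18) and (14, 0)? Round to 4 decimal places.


dot = -11*14 + 18*0 = -154
|u| = 21.095, |v| = 14
cos(angle) = -0.5215
angle = 121.4296 degrees

121.4296 degrees


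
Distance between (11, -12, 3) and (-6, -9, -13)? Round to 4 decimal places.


d = sqrt((-6-11)^2 + (-9--12)^2 + (-13-3)^2) = 23.5372

23.5372


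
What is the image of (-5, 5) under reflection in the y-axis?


Reflection across y-axis: (x, y) -> (-x, y)
(-5, 5) -> (5, 5)

(5, 5)


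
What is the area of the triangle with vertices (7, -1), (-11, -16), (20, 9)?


Area = |x1(y2-y3) + x2(y3-y1) + x3(y1-y2)| / 2
= |7*(-16-9) + -11*(9--1) + 20*(-1--16)| / 2
= 7.5

7.5


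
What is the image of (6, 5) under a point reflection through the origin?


Reflection through origin: (x, y) -> (-x, -y)
(6, 5) -> (-6, -5)

(-6, -5)


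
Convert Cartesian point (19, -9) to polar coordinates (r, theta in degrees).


r = sqrt(19^2 + (-9)^2) = 21.0238
theta = atan2(-9, 19) = 334.6538 degrees

r = 21.0238, theta = 334.6538 degrees


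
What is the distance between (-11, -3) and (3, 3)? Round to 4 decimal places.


d = sqrt((3--11)^2 + (3--3)^2) = 15.2315

15.2315


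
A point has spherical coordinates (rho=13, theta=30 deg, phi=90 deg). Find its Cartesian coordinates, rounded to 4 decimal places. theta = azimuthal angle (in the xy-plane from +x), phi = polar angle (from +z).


x = 13 * sin(90) * cos(30) = 11.2583
y = 13 * sin(90) * sin(30) = 6.5
z = 13 * cos(90) = 0

(11.2583, 6.5, 0)


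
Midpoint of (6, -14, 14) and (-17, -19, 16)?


Midpoint = ((6+-17)/2, (-14+-19)/2, (14+16)/2) = (-5.5, -16.5, 15)

(-5.5, -16.5, 15)


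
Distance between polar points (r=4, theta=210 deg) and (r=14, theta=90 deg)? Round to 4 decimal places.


d = sqrt(r1^2 + r2^2 - 2*r1*r2*cos(t2-t1))
d = sqrt(4^2 + 14^2 - 2*4*14*cos(90-210)) = 16.3707

16.3707


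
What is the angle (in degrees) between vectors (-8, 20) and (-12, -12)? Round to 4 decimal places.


dot = -8*-12 + 20*-12 = -144
|u| = 21.5407, |v| = 16.9706
cos(angle) = -0.3939
angle = 113.1986 degrees

113.1986 degrees


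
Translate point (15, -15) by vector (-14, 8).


Translation: (x+dx, y+dy) = (15+-14, -15+8) = (1, -7)

(1, -7)


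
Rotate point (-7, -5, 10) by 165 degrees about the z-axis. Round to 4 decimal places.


x' = -7*cos(165) - -5*sin(165) = 8.0556
y' = -7*sin(165) + -5*cos(165) = 3.0179
z' = 10

(8.0556, 3.0179, 10)


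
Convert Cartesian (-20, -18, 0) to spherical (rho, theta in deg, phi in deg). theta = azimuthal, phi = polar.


rho = sqrt((-20)^2 + (-18)^2 + 0^2) = 26.9072
theta = atan2(-18, -20) = 221.9872 deg
phi = acos(0/26.9072) = 90 deg

rho = 26.9072, theta = 221.9872 deg, phi = 90 deg


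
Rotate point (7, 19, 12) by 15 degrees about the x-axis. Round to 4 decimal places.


x' = 7
y' = 19*cos(15) - 12*sin(15) = 15.2468
z' = 19*sin(15) + 12*cos(15) = 16.5087

(7, 15.2468, 16.5087)


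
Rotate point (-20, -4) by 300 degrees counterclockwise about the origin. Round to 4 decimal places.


x' = -20*cos(300) - -4*sin(300) = -13.4641
y' = -20*sin(300) + -4*cos(300) = 15.3205

(-13.4641, 15.3205)


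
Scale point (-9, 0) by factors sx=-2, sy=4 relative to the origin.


Scaling: (x*sx, y*sy) = (-9*-2, 0*4) = (18, 0)

(18, 0)


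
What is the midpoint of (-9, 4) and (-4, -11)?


Midpoint = ((-9+-4)/2, (4+-11)/2) = (-6.5, -3.5)

(-6.5, -3.5)


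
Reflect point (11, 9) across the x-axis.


Reflection across x-axis: (x, y) -> (x, -y)
(11, 9) -> (11, -9)

(11, -9)


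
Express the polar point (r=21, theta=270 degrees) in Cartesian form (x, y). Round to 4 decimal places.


x = 21 * cos(270) = 0
y = 21 * sin(270) = -21

(0, -21)


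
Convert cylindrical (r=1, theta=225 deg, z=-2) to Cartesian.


x = 1 * cos(225) = -0.7071
y = 1 * sin(225) = -0.7071
z = -2

(-0.7071, -0.7071, -2)


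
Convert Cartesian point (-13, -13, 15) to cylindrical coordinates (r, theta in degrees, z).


r = sqrt((-13)^2 + (-13)^2) = 18.3848
theta = atan2(-13, -13) = 225 deg
z = 15

r = 18.3848, theta = 225 deg, z = 15


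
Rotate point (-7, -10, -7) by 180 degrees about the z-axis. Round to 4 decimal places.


x' = -7*cos(180) - -10*sin(180) = 7
y' = -7*sin(180) + -10*cos(180) = 10
z' = -7

(7, 10, -7)


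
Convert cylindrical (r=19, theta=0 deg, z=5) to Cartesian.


x = 19 * cos(0) = 19
y = 19 * sin(0) = 0
z = 5

(19, 0, 5)
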